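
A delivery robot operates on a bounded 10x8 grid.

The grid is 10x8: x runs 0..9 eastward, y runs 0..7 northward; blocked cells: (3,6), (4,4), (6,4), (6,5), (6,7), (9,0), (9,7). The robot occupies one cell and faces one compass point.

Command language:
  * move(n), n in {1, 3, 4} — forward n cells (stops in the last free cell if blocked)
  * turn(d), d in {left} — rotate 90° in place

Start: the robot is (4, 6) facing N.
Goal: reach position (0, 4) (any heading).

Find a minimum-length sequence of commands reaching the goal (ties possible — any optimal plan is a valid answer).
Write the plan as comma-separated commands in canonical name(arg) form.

move(4), turn(left), move(4), turn(left), move(3)

begin: (4, 6) facing N
t=1 move(4) ⇒ (4, 7) facing N
t=2 turn(left) ⇒ (4, 7) facing W
t=3 move(4) ⇒ (0, 7) facing W
t=4 turn(left) ⇒ (0, 7) facing S
t=5 move(3) ⇒ (0, 4) facing S
shorter routes all fall short; 5 is best.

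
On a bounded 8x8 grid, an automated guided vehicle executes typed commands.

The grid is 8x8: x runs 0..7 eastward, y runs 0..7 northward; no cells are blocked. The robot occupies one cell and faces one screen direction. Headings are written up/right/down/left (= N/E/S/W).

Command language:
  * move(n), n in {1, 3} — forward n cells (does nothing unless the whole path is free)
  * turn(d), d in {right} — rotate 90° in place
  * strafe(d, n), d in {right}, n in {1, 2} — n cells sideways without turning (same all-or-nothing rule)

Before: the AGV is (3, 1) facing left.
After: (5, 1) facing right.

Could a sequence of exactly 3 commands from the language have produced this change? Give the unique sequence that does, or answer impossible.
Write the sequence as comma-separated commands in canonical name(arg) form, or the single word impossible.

key: position moved to (5,1) AND the heading swung to E — translation plus rotation needed
initial: (3, 1) facing left
1. turn(right) → (3, 1) facing up
2. strafe(right, 2) → (5, 1) facing up
3. turn(right) → (5, 1) facing right
no other 3-command option fits: unique.

turn(right), strafe(right, 2), turn(right)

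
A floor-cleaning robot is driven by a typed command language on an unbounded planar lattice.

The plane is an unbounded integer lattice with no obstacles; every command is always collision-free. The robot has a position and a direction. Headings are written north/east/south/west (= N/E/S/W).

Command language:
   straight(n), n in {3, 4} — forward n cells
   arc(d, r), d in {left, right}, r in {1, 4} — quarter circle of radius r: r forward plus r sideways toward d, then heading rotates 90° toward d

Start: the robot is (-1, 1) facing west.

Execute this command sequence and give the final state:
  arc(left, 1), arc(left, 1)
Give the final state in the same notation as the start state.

(-1, -1) facing east

initial: (-1, 1) facing west
step 1 (arc(left, 1)): (-2, 0) facing south
step 2 (arc(left, 1)): (-1, -1) facing east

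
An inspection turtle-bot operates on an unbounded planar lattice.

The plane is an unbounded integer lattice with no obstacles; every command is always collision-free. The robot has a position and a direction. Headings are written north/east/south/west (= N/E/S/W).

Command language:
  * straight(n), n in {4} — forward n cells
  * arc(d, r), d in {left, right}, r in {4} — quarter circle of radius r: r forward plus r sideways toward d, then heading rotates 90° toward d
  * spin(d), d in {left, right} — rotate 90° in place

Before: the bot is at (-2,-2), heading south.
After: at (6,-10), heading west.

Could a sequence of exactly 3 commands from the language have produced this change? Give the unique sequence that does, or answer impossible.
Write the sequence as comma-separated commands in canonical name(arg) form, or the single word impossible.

arc(left, 4), arc(right, 4), spin(right)

key: position moved to (6,-10) AND the heading swung to W — translation plus rotation needed
start: at (-2,-2), heading south
1. arc(left, 4) → at (2,-6), heading east
2. arc(right, 4) → at (6,-10), heading south
3. spin(right) → at (6,-10), heading west
all 125 alternatives checked — unique.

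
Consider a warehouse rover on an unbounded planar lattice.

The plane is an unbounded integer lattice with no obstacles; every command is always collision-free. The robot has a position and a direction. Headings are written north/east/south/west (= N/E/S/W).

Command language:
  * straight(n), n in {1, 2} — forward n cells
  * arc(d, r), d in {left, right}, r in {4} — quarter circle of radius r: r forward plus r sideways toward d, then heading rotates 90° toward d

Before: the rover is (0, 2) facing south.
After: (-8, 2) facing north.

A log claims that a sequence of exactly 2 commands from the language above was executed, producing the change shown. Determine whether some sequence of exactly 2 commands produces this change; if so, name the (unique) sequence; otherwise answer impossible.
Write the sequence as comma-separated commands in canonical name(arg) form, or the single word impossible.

arc(right, 4), arc(right, 4)

key: position moved to (-8,2) AND the heading swung to N — translation plus rotation needed
initial: (0, 2) facing south
t=1 arc(right, 4) ⇒ (-4, -2) facing west
t=2 arc(right, 4) ⇒ (-8, 2) facing north
no rival 2-sequence matches.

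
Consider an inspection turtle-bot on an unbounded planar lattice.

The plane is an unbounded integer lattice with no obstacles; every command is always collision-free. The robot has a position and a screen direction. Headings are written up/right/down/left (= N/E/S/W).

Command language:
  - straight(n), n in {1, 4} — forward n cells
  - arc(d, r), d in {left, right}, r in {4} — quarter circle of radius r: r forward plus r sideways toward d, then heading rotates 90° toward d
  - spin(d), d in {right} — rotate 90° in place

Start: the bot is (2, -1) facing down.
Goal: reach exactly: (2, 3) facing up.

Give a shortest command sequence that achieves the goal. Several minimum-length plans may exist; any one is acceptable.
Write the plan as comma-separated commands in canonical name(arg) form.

spin(right), spin(right), straight(4)

start: (2, -1) facing down
t=1 spin(right) ⇒ (2, -1) facing left
t=2 spin(right) ⇒ (2, -1) facing up
t=3 straight(4) ⇒ (2, 3) facing up
minimal: 3 command(s), checked below 3.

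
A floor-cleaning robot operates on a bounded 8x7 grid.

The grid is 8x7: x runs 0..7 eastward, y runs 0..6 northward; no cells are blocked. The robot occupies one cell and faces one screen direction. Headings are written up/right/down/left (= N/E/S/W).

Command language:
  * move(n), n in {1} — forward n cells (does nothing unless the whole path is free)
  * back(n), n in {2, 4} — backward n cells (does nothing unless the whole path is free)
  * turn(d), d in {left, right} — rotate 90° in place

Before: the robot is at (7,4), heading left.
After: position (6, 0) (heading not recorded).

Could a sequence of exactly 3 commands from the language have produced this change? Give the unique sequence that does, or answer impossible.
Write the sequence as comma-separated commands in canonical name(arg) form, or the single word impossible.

move(1), turn(right), back(4)

key: running back(4) before move(1) would end elsewhere — order is forced
from: at (7,4), heading left
1. move(1) → at (6,4), heading left
2. turn(right) → at (6,4), heading up
3. back(4) → at (6,0), heading up
uniquely the one of 125 3-step routes that fits.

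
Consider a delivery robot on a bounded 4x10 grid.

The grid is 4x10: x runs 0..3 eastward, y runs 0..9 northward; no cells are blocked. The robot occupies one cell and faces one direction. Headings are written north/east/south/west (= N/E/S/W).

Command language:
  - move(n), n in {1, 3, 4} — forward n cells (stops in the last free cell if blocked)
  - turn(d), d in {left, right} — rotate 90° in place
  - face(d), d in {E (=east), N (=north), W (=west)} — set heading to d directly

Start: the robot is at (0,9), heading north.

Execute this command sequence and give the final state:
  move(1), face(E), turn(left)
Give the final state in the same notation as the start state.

at (0,9), heading north

begin: at (0,9), heading north
step 1 (move(1)): at (0,9), heading north
step 2 (face(E)): at (0,9), heading east
step 3 (turn(left)): at (0,9), heading north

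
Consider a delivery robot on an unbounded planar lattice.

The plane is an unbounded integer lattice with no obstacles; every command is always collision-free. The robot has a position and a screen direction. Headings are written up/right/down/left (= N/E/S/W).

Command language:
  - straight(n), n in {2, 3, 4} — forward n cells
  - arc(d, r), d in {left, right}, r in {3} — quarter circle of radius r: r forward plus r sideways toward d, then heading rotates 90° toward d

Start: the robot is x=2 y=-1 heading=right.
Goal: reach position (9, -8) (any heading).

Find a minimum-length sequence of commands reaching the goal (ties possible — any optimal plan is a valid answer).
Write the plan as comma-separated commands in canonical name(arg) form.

t0: x=2 y=-1 heading=right
t=1 straight(4) ⇒ x=6 y=-1 heading=right
t=2 arc(right, 3) ⇒ x=9 y=-4 heading=down
t=3 straight(4) ⇒ x=9 y=-8 heading=down
nothing shorter than 3 reaches the goal.

straight(4), arc(right, 3), straight(4)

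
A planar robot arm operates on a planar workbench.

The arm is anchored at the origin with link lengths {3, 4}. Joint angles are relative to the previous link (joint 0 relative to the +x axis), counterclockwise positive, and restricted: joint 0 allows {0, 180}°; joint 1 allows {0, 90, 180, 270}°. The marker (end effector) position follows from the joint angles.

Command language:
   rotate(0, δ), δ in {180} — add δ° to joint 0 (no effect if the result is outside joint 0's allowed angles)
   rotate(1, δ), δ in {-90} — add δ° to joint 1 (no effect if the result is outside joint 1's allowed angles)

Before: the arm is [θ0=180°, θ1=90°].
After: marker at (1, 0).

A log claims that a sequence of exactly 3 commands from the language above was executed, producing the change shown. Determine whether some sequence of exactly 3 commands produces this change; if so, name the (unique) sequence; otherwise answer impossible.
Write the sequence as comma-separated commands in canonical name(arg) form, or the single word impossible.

from: [θ0=180°, θ1=90°]
[1] after rotate(1, -90): [θ0=180°, θ1=0°]
[2] after rotate(1, -90): [θ0=180°, θ1=270°]
[3] after rotate(1, -90): [θ0=180°, θ1=180°]
uniquely the one of 8 3-step routes that fits.

rotate(1, -90), rotate(1, -90), rotate(1, -90)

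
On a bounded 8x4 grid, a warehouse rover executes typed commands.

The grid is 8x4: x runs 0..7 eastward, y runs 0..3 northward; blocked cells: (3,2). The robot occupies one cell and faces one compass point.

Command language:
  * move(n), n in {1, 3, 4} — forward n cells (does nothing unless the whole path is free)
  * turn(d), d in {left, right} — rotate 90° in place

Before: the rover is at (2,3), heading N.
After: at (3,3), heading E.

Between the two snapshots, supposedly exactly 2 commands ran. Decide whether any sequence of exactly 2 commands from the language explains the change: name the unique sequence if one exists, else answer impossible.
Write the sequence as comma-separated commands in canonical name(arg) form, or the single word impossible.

turn(right), move(1)

key: order matters: swapping turn(right) and move(1) lands elsewhere
from: at (2,3), heading N
[1] after turn(right): at (2,3), heading E
[2] after move(1): at (3,3), heading E
uniquely the one of 25 2-step routes that fits.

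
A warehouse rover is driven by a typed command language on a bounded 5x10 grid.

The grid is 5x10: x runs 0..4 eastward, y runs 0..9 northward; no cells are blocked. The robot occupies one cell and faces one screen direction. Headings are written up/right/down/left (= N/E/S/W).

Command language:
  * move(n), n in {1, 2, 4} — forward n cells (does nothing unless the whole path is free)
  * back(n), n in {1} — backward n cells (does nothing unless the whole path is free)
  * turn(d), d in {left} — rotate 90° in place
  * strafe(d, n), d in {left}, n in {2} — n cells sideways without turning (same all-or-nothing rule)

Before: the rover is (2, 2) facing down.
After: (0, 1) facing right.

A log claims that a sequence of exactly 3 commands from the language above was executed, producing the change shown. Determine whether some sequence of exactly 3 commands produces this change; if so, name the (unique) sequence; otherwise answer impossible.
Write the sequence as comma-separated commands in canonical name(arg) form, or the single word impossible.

impossible

all 216 sequences checked — none match.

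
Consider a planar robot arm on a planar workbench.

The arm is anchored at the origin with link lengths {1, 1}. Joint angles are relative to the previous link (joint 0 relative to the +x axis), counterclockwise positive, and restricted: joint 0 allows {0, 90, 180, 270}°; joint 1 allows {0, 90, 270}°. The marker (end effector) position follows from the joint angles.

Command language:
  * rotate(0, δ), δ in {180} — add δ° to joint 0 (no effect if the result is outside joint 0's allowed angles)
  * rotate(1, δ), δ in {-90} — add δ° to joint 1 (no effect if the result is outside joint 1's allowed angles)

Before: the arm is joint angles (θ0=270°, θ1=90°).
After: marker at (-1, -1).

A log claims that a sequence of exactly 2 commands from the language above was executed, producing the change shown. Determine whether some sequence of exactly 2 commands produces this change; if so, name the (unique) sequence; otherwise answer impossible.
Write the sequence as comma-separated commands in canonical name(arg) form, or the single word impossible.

rotate(1, -90), rotate(1, -90)

initial: joint angles (θ0=270°, θ1=90°)
1. rotate(1, -90) → joint angles (θ0=270°, θ1=0°)
2. rotate(1, -90) → joint angles (θ0=270°, θ1=270°)
all 4 alternatives checked — unique.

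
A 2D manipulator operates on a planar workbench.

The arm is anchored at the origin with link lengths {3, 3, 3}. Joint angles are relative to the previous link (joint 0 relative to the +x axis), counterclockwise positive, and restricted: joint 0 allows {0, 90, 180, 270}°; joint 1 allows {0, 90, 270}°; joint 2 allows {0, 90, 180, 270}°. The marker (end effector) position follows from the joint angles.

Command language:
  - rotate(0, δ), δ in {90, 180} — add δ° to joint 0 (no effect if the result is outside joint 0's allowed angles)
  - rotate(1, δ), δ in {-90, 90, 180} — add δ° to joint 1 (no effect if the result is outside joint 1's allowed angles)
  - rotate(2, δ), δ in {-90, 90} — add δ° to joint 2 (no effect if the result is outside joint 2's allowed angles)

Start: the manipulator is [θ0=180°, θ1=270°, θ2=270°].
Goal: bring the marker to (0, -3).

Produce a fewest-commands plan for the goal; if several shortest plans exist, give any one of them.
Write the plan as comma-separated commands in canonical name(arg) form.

rotate(0, 180)

begin: [θ0=180°, θ1=270°, θ2=270°]
step 1 (rotate(0, 180)): [θ0=0°, θ1=270°, θ2=270°]
no 0-step plan works, so 1 is optimal.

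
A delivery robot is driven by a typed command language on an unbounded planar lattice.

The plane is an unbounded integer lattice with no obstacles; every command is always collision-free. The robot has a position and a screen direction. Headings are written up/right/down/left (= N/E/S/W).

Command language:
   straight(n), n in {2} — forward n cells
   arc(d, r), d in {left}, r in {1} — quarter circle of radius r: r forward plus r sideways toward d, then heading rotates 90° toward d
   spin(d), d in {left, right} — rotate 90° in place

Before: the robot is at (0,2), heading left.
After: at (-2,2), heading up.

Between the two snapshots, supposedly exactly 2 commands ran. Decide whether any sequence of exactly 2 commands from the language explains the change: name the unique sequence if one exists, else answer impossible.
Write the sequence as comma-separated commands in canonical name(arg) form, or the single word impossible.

key: cell and facing (now N) both changed — the 2 commands mix motion and turning
initial: at (0,2), heading left
t=1 straight(2) ⇒ at (-2,2), heading left
t=2 spin(right) ⇒ at (-2,2), heading up
no rival 2-sequence matches.

straight(2), spin(right)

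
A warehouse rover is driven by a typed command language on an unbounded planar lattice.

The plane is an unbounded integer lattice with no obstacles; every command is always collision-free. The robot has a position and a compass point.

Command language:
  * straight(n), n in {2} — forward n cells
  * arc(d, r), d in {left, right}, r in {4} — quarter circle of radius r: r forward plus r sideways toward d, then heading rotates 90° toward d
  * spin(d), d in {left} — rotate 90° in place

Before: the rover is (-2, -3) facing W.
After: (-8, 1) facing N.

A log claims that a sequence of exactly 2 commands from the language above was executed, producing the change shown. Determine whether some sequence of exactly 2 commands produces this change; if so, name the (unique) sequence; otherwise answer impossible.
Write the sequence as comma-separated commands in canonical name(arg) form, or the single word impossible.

straight(2), arc(right, 4)

key: order matters: swapping straight(2) and arc(right, 4) lands elsewhere
begin: (-2, -3) facing W
1. straight(2) → (-4, -3) facing W
2. arc(right, 4) → (-8, 1) facing N
uniquely the one of 16 2-step routes that fits.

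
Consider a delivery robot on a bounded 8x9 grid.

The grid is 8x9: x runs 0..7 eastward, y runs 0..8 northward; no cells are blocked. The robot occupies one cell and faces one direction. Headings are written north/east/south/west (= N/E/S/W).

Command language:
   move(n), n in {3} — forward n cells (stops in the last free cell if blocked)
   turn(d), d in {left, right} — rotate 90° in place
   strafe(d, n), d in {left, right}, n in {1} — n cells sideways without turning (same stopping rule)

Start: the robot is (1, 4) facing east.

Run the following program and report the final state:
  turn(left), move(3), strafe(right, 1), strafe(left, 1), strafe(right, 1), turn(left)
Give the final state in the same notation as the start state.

(2, 7) facing west

from: (1, 4) facing east
step 1 (turn(left)): (1, 4) facing north
step 2 (move(3)): (1, 7) facing north
step 3 (strafe(right, 1)): (2, 7) facing north
step 4 (strafe(left, 1)): (1, 7) facing north
step 5 (strafe(right, 1)): (2, 7) facing north
step 6 (turn(left)): (2, 7) facing west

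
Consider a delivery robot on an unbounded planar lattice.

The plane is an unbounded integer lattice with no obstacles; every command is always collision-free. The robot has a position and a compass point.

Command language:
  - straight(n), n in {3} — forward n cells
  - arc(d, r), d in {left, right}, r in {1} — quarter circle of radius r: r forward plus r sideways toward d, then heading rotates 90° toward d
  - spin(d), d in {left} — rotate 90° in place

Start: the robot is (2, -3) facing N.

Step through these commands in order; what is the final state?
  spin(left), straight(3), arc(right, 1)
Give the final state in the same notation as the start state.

start: (2, -3) facing N
1. spin(left) → (2, -3) facing W
2. straight(3) → (-1, -3) facing W
3. arc(right, 1) → (-2, -2) facing N

(-2, -2) facing N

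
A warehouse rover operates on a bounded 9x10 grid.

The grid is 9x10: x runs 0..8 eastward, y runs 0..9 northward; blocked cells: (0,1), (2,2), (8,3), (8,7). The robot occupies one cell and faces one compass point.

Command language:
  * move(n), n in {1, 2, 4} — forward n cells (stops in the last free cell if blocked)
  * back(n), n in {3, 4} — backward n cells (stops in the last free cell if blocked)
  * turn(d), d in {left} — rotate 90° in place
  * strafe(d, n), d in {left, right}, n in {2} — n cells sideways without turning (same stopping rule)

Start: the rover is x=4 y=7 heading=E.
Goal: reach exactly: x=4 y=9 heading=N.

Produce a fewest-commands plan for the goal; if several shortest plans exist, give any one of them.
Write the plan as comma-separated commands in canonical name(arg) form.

turn(left), move(4)

initial: x=4 y=7 heading=E
t=1 turn(left) ⇒ x=4 y=7 heading=N
t=2 move(4) ⇒ x=4 y=9 heading=N
no 1-step plan works, so 2 is optimal.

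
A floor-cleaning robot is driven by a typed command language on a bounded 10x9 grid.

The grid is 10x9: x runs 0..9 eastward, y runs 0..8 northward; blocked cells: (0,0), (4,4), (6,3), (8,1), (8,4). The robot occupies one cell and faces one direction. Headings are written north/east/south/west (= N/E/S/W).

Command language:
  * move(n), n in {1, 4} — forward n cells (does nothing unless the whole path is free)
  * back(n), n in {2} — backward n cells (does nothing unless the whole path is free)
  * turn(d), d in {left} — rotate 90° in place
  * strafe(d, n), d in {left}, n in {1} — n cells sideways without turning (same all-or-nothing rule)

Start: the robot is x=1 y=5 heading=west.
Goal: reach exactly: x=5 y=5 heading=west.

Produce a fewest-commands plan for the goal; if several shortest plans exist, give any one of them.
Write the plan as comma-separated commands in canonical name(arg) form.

start: x=1 y=5 heading=west
[1] after back(2): x=3 y=5 heading=west
[2] after back(2): x=5 y=5 heading=west
shorter routes all fall short; 2 is best.

back(2), back(2)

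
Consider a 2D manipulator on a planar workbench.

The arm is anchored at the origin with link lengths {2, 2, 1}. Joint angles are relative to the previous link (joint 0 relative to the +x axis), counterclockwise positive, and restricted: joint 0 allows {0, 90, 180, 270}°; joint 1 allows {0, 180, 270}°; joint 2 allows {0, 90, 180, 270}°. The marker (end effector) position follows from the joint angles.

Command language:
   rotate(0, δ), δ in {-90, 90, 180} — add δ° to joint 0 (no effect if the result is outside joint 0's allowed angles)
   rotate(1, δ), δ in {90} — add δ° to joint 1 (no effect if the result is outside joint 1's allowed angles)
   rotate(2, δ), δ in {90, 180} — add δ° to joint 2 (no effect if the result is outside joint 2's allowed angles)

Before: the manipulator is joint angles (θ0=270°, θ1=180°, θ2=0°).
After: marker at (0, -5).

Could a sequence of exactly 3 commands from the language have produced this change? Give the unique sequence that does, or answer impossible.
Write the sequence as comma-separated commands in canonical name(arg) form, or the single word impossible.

rotate(1, 90), rotate(1, 90), rotate(1, 90)

begin: joint angles (θ0=270°, θ1=180°, θ2=0°)
step 1 (rotate(1, 90)): joint angles (θ0=270°, θ1=270°, θ2=0°)
step 2 (rotate(1, 90)): joint angles (θ0=270°, θ1=0°, θ2=0°)
step 3 (rotate(1, 90)): joint angles (θ0=270°, θ1=0°, θ2=0°)
no rival 3-sequence matches.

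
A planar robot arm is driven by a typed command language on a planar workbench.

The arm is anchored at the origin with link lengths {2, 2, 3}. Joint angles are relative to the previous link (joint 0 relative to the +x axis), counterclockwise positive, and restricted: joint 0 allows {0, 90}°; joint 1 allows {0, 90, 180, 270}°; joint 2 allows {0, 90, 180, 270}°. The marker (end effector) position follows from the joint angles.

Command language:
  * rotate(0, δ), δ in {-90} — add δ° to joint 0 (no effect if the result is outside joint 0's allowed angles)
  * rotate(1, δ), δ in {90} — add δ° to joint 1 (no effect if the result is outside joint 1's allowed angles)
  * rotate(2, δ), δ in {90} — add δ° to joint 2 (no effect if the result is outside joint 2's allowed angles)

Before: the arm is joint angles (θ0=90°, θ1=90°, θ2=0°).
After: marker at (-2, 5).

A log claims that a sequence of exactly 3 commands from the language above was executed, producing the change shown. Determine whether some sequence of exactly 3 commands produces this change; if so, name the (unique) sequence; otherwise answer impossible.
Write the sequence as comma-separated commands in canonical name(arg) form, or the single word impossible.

t0: joint angles (θ0=90°, θ1=90°, θ2=0°)
1. rotate(2, 90) → joint angles (θ0=90°, θ1=90°, θ2=90°)
2. rotate(2, 90) → joint angles (θ0=90°, θ1=90°, θ2=180°)
3. rotate(2, 90) → joint angles (θ0=90°, θ1=90°, θ2=270°)
all 27 alternatives checked — unique.

rotate(2, 90), rotate(2, 90), rotate(2, 90)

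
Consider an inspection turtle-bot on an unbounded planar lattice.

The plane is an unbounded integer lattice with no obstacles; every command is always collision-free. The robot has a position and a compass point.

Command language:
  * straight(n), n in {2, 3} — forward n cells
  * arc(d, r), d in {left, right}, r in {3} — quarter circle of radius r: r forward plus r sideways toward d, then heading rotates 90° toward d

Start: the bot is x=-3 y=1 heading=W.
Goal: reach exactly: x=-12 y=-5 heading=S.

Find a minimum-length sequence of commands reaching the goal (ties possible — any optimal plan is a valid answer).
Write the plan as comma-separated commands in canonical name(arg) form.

straight(3), straight(3), arc(left, 3), straight(3)

t0: x=-3 y=1 heading=W
step 1 (straight(3)): x=-6 y=1 heading=W
step 2 (straight(3)): x=-9 y=1 heading=W
step 3 (arc(left, 3)): x=-12 y=-2 heading=S
step 4 (straight(3)): x=-12 y=-5 heading=S
shorter routes all fall short; 4 is best.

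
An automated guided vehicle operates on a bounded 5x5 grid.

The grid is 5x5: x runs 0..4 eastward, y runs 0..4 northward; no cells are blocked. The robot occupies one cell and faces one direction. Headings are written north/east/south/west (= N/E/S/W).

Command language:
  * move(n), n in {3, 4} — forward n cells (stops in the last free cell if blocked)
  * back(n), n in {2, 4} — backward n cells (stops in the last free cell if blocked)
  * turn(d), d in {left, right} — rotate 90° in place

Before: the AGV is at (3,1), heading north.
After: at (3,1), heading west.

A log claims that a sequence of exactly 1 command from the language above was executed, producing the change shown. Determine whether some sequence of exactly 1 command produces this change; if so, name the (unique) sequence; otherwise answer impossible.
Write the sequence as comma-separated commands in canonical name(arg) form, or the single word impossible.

key: parked at (3,1) the whole time — nothing moves the robot
t0: at (3,1), heading north
t=1 turn(left) ⇒ at (3,1), heading west
no rival 1-sequence matches.

turn(left)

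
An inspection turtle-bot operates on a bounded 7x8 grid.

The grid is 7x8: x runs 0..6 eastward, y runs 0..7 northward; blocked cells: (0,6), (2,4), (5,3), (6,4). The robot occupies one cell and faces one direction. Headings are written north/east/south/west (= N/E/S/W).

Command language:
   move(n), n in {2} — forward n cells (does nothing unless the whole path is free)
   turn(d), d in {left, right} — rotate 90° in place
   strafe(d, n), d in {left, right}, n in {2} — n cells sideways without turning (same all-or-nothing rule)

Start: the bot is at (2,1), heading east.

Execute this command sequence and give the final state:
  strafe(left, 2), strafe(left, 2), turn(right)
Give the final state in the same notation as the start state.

from: at (2,1), heading east
1. strafe(left, 2) → at (2,3), heading east
2. strafe(left, 2) → at (2,3), heading east
3. turn(right) → at (2,3), heading south

at (2,3), heading south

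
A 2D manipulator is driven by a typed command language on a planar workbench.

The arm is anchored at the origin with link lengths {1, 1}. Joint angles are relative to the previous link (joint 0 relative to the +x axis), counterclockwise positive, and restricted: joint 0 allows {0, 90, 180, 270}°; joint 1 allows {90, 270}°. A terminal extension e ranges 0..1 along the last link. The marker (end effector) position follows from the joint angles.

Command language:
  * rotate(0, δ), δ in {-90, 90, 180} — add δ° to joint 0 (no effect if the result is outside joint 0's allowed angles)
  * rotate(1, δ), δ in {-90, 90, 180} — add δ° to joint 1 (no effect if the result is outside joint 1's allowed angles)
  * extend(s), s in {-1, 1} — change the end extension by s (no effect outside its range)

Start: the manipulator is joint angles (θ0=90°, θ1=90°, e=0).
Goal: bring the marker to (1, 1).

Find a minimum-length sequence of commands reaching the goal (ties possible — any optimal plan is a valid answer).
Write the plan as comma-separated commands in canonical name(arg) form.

t0: joint angles (θ0=90°, θ1=90°, e=0)
step 1 (rotate(0, -90)): joint angles (θ0=0°, θ1=90°, e=0)
nothing shorter than 1 reaches the goal.

rotate(0, -90)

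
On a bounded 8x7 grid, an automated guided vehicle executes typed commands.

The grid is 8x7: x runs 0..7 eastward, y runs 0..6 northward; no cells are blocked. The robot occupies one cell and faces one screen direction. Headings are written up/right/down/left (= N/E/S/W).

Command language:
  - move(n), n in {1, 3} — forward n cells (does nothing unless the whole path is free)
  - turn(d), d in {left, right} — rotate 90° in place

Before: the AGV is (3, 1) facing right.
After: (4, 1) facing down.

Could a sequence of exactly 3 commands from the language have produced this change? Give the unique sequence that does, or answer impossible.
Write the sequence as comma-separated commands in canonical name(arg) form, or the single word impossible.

move(1), turn(right), move(3)

key: move(3) would leave the grid, so it does nothing
initial: (3, 1) facing right
t=1 move(1) ⇒ (4, 1) facing right
t=2 turn(right) ⇒ (4, 1) facing down
t=3 move(3) ⇒ (4, 1) facing down
uniquely the one of 64 3-step routes that fits.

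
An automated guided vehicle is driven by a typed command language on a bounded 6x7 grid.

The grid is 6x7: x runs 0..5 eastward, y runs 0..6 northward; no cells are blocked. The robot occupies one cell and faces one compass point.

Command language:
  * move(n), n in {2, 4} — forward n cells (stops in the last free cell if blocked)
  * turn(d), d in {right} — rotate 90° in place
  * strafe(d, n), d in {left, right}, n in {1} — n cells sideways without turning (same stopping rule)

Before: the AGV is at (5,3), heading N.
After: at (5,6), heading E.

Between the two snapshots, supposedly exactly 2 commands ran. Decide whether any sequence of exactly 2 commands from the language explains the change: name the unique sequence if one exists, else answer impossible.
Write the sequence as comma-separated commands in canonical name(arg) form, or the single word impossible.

move(4), turn(right)

key: cell and facing (now E) both changed — the 2 commands mix motion and turning
t0: at (5,3), heading N
t=1 move(4) ⇒ at (5,6), heading N
t=2 turn(right) ⇒ at (5,6), heading E
all 25 alternatives checked — unique.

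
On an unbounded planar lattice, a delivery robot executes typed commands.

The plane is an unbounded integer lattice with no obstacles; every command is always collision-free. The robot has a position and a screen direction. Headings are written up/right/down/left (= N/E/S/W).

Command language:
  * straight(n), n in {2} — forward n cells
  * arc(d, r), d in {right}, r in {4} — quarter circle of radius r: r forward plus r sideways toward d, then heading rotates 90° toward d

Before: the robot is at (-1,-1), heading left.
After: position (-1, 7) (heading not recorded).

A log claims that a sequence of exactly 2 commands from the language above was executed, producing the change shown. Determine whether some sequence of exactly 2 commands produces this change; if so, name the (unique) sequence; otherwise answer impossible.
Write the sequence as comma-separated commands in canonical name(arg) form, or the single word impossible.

arc(right, 4), arc(right, 4)

begin: at (-1,-1), heading left
step 1 (arc(right, 4)): at (-5,3), heading up
step 2 (arc(right, 4)): at (-1,7), heading right
no other 2-command option fits: unique.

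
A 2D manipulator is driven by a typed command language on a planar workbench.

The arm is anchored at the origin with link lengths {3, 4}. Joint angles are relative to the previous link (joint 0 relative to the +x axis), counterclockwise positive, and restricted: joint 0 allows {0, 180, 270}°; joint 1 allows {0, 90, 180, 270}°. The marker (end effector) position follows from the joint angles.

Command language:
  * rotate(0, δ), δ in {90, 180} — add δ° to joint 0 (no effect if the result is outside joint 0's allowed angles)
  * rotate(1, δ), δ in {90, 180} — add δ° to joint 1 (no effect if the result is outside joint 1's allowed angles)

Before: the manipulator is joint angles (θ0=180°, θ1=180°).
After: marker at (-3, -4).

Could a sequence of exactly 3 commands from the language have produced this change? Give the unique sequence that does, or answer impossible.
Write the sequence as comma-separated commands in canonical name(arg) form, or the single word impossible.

start: joint angles (θ0=180°, θ1=180°)
1. rotate(1, 90) → joint angles (θ0=180°, θ1=270°)
2. rotate(1, 90) → joint angles (θ0=180°, θ1=0°)
3. rotate(1, 90) → joint angles (θ0=180°, θ1=90°)
no rival 3-sequence matches.

rotate(1, 90), rotate(1, 90), rotate(1, 90)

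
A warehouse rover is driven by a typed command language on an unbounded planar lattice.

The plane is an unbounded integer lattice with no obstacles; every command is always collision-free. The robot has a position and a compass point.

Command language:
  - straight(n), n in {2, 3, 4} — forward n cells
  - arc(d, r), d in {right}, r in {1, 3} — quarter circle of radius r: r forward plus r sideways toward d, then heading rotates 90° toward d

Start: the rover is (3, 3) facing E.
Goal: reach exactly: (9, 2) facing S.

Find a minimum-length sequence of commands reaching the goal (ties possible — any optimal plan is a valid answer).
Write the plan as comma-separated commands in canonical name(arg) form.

straight(2), straight(3), arc(right, 1)

initial: (3, 3) facing E
[1] after straight(2): (5, 3) facing E
[2] after straight(3): (8, 3) facing E
[3] after arc(right, 1): (9, 2) facing S
minimal: 3 command(s), checked below 3.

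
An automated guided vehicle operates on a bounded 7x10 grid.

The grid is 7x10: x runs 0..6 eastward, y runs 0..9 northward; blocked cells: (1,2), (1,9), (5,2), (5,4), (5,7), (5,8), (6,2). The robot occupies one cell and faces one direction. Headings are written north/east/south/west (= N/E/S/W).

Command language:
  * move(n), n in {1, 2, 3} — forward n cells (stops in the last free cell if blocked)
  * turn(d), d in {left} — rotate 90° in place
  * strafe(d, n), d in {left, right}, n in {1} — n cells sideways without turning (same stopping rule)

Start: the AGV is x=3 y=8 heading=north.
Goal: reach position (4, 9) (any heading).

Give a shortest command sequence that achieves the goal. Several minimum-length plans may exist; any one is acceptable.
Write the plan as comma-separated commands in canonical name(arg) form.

move(1), strafe(right, 1)

from: x=3 y=8 heading=north
1. move(1) → x=3 y=9 heading=north
2. strafe(right, 1) → x=4 y=9 heading=north
shorter routes all fall short; 2 is best.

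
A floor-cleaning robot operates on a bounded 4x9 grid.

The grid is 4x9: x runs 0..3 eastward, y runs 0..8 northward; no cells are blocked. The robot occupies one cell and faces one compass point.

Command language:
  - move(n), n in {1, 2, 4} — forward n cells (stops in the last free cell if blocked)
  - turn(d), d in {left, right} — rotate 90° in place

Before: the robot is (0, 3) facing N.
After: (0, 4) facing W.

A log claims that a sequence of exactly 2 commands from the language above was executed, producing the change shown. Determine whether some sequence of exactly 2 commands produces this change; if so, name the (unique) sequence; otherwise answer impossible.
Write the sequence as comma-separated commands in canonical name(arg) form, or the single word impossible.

move(1), turn(left)

key: cell and facing (now W) both changed — the 2 commands mix motion and turning
initial: (0, 3) facing N
1. move(1) → (0, 4) facing N
2. turn(left) → (0, 4) facing W
no other 2-command option fits: unique.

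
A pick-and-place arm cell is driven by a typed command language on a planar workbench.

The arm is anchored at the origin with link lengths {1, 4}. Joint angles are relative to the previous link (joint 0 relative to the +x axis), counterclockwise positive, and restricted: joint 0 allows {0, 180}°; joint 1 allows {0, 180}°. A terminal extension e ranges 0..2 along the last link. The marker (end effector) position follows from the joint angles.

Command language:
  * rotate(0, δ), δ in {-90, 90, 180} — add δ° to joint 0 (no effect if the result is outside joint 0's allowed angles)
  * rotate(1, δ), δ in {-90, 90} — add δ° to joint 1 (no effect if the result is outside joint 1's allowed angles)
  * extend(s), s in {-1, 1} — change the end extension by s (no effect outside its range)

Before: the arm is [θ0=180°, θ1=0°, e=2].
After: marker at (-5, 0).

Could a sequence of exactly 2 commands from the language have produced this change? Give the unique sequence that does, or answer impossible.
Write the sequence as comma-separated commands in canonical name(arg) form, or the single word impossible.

extend(-1), extend(-1)

t0: [θ0=180°, θ1=0°, e=2]
1. extend(-1) → [θ0=180°, θ1=0°, e=1]
2. extend(-1) → [θ0=180°, θ1=0°, e=0]
uniquely the one of 49 2-step routes that fits.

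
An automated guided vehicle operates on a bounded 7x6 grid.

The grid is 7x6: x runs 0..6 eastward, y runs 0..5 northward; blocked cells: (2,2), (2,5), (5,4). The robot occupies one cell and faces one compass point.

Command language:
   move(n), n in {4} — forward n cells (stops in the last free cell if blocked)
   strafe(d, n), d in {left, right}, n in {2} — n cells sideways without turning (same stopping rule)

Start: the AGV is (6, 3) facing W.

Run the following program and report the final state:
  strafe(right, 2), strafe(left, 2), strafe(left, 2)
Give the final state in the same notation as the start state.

t0: (6, 3) facing W
t=1 strafe(right, 2) ⇒ (6, 5) facing W
t=2 strafe(left, 2) ⇒ (6, 3) facing W
t=3 strafe(left, 2) ⇒ (6, 1) facing W

(6, 1) facing W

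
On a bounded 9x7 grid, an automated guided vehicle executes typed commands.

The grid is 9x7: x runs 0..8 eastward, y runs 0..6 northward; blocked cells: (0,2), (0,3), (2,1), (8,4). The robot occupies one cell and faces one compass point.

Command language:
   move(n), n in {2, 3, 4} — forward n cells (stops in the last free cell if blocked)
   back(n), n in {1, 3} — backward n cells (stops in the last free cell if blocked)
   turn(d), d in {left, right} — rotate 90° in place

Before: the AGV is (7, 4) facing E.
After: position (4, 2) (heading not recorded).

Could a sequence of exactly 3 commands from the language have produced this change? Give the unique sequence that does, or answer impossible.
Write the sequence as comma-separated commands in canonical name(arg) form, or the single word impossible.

back(3), turn(right), move(2)

key: running move(2) before back(3) would end elsewhere — order is forced
from: (7, 4) facing E
step 1 (back(3)): (4, 4) facing E
step 2 (turn(right)): (4, 4) facing S
step 3 (move(2)): (4, 2) facing S
uniquely the one of 343 3-step routes that fits.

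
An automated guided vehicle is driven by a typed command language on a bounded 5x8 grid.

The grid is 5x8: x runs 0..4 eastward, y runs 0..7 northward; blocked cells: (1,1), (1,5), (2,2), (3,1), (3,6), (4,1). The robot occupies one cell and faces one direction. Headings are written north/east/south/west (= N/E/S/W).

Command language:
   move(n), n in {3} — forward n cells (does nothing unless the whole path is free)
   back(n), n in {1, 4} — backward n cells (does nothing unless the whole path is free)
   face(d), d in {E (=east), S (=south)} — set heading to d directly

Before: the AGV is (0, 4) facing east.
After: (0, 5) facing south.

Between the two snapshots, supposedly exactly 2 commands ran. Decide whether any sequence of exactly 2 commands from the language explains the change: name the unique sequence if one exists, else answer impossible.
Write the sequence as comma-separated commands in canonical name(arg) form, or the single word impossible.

face(S), back(1)

key: order matters: swapping face(S) and back(1) lands elsewhere
start: (0, 4) facing east
t=1 face(S) ⇒ (0, 4) facing south
t=2 back(1) ⇒ (0, 5) facing south
no rival 2-sequence matches.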